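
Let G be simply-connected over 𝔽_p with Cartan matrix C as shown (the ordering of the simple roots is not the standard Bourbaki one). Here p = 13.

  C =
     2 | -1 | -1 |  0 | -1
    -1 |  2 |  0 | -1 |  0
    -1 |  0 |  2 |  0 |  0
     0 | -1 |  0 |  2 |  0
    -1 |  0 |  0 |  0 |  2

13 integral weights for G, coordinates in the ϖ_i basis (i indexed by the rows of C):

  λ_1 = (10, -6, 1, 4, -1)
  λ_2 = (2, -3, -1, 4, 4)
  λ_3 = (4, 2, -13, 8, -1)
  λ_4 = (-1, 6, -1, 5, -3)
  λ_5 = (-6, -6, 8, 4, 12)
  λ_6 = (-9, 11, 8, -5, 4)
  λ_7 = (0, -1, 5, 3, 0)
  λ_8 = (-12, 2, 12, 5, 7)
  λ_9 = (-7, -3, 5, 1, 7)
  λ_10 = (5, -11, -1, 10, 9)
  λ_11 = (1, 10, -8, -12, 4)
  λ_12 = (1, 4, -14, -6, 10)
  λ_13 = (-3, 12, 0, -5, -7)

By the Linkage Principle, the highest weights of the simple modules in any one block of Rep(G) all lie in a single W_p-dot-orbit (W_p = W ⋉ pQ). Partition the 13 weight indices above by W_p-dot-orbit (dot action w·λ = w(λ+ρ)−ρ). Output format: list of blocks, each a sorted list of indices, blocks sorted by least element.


Dynkin diagram of C (from the 8 off-diagonal −1 entries): D_5.

Alcove-folded reps (p=13, 13 weights, presented ϖ-order):

    λ_1 → (0, 0, 2, 6, 0)
    λ_2 → (1, 1, 0, 3, 5)
    λ_3 → (0, 4, 1, 1, 3)
    λ_4 → (0, 0, 2, 6, 0)
    λ_5 → (0, 4, 1, 1, 3)
    λ_6 → (0, 4, 1, 1, 3)
    λ_7 → (1, 0, 6, 4, 1)
    λ_8 → (0, 0, 2, 2, 3)
    λ_9 → (0, 0, 2, 6, 0)
    λ_10 → (1, 3, 0, 0, 2)
    λ_11 → (0, 0, 2, 6, 0)
    λ_12 → (0, 0, 2, 6, 0)
    λ_13 → (1, 0, 6, 4, 1)

Partition of {1..13} into 6 W_13-dot-orbits:

[[1, 4, 9, 11, 12], [2], [3, 5, 6], [7, 13], [8], [10]]


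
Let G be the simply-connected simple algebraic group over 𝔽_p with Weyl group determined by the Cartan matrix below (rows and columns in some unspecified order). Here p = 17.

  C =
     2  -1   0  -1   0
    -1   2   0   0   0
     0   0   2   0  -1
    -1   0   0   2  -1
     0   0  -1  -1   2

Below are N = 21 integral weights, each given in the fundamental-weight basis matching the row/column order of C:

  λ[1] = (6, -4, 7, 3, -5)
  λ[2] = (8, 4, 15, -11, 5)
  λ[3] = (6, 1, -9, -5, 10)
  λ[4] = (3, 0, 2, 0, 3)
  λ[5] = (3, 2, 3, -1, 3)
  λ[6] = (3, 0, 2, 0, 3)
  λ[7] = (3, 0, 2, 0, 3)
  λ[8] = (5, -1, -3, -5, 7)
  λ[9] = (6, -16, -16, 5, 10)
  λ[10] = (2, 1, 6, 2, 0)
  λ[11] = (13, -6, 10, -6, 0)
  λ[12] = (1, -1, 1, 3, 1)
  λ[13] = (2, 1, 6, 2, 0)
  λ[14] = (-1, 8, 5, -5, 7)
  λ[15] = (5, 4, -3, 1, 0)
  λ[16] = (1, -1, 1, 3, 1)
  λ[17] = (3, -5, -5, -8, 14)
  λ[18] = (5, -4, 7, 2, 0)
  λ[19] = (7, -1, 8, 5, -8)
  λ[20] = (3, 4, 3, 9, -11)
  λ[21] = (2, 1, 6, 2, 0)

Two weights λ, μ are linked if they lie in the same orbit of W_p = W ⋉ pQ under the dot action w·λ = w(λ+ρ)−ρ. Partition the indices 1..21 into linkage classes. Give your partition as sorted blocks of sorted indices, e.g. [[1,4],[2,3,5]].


C ↔ A_5 under row/col permutation; |W(A_5)| = 720.

Folding the 21 weights λ_j+ρ into Ā_17 (reps in the given 5-coord order):

  λ_1 → (4, 3, 4, 0, 4)
  λ_2 → (4, 1, 3, 1, 4)
  λ_3 → (3, 2, 7, 3, 1)
  λ_4 → (4, 1, 3, 1, 4)
  λ_5 → (4, 3, 4, 0, 4)
  λ_6 → (4, 1, 3, 1, 4)
  λ_7 → (4, 1, 3, 1, 4)
  λ_8 → (2, 0, 2, 4, 2)
  λ_9 → (2, 0, 2, 4, 2)
  λ_10 → (3, 2, 7, 3, 1)
  λ_11 → (4, 1, 3, 1, 4)
  λ_12 → (2, 0, 2, 4, 2)
  λ_13 → (3, 2, 7, 3, 1)
  λ_14 → (4, 3, 4, 0, 4)
  λ_15 → (6, 5, 1, 1, 1)
  λ_16 → (2, 0, 2, 4, 2)
  λ_17 → (4, 3, 4, 0, 4)
  λ_18 → (3, 2, 7, 3, 1)
  λ_19 → (7, 0, 2, 1, 6)
  λ_20 → (4, 3, 4, 0, 4)
  λ_21 → (3, 2, 7, 3, 1)

Linkage partition of the 21 weights (6 classes, p=17):

[[1, 5, 14, 17, 20], [2, 4, 6, 7, 11], [3, 10, 13, 18, 21], [8, 9, 12, 16], [15], [19]]


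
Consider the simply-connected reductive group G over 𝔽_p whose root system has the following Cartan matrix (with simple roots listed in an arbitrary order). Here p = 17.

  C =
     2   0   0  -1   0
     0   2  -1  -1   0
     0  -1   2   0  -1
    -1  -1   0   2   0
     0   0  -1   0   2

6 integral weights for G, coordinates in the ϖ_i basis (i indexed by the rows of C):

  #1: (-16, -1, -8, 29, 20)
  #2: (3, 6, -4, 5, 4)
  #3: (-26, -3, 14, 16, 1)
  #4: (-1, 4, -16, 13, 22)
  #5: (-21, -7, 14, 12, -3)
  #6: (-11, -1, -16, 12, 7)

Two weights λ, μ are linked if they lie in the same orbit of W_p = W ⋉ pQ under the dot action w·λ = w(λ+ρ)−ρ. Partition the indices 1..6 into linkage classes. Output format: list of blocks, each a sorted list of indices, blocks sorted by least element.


A_5 Cartan matrix, 5 simple roots permuted; ρ=(1,1,1,1,1).

W_17-reps of the 6 weights in Ā_17 (same 5-coord order as C):

  λ_1+ρ ↦ (2, 4, 3, 6, 0);  λ_2+ρ ↦ (2, 4, 3, 6, 0);  λ_3+ρ ↦ (0, 0, 8, 2, 5);  λ_4+ρ ↦ (2, 4, 3, 6, 0);  λ_5+ρ ↦ (2, 4, 3, 6, 0);  λ_6+ρ ↦ (2, 4, 3, 6, 0)

Partition of {1..6} into 2 W_17-dot-orbits:

[[1, 2, 4, 5, 6], [3]]


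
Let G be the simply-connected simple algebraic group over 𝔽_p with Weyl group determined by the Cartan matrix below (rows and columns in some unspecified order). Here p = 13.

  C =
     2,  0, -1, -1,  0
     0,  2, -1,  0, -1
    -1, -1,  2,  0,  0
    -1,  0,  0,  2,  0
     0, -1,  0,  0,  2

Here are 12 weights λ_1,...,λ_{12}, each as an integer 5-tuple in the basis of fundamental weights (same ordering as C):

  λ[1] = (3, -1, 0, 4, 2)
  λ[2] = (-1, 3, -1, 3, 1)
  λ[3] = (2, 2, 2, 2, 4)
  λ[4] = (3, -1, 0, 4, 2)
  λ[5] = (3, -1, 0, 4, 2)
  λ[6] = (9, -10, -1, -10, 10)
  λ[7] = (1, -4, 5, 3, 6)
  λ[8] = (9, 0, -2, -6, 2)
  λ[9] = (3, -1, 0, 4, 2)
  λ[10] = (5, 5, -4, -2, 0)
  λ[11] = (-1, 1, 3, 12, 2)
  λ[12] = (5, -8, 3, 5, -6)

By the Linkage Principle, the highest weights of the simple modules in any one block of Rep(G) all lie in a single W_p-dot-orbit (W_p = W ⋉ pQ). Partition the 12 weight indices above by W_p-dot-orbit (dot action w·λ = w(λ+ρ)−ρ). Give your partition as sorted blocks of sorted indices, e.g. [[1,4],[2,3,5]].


Dynkin diagram of C (from the 8 off-diagonal −1 entries): A_5.

Ā_13 reps of the 12 weights (A_5, coords as presented):

  [1] (4, 0, 1, 5, 3) · [2] (0, 4, 0, 4, 2) · [3] (2, 3, 3, 1, 1) · [4] (4, 0, 1, 5, 3) · [5] (4, 0, 1, 5, 3) · [6] (8, 0, 1, 1, 2) · [7] (2, 3, 3, 1, 1) · [8] (4, 0, 1, 5, 3) · [9] (4, 0, 1, 5, 3) · [10] (2, 3, 3, 1, 1) · [11] (0, 4, 0, 4, 2) · [12] (2, 3, 3, 1, 1)

Partition of {1..12} into 4 W_13-dot-orbits:

[[1, 4, 5, 8, 9], [2, 11], [3, 7, 10, 12], [6]]


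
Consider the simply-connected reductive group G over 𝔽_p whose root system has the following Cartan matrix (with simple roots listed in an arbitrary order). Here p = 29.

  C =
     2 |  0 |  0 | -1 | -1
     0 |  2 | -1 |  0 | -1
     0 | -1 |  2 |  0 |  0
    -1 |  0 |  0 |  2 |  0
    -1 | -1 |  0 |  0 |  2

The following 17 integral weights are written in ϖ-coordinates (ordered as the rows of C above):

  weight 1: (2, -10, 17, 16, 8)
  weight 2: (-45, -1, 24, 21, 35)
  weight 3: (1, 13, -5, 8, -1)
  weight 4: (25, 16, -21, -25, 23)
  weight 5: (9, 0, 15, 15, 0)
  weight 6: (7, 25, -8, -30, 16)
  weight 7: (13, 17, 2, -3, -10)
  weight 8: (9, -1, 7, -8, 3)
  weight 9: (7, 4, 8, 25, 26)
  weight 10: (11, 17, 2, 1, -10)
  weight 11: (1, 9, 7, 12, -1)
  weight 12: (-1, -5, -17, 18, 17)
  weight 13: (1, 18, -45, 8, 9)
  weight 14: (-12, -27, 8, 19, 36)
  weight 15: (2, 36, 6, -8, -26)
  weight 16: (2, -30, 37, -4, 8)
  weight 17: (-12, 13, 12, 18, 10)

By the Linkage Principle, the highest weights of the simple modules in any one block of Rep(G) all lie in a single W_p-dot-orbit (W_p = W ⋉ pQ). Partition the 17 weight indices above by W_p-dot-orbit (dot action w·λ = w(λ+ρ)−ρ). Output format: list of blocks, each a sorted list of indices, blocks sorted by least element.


C ↔ A_5 under row/col permutation; |W(A_5)| = 720.

λ_j+ρ reflected into Ā_29 (⟨·,θ^∨⟩≤29); 5-tuples as given:

  λ_1+ρ ↦ (3, 9, 0, 8, 0);  λ_2+ρ ↦ (3, 0, 8, 7, 4);  λ_3+ρ ↦ (2, 10, 4, 9, 0);  λ_4+ρ ↦ (3, 9, 3, 2, 9);  λ_5+ρ ↦ (10, 1, 1, 1, 1);  λ_6+ρ ↦ (3, 0, 8, 7, 4);  λ_7+ρ ↦ (3, 9, 3, 2, 9);  λ_8+ρ ↦ (3, 0, 8, 7, 4);  λ_9+ρ ↦ (3, 9, 3, 2, 9);  λ_10+ρ ↦ (3, 9, 3, 2, 9);  λ_11+ρ ↦ (2, 10, 4, 9, 0);  λ_12+ρ ↦ (2, 10, 4, 9, 0);  λ_13+ρ ↦ (2, 10, 4, 9, 0);  λ_14+ρ ↦ (3, 9, 0, 8, 0);  λ_15+ρ ↦ (3, 0, 8, 7, 4);  λ_16+ρ ↦ (3, 9, 0, 8, 0);  λ_17+ρ ↦ (2, 10, 4, 9, 0)

5 distinct reps among the 17 weights ⇒ 5 W_29-linkage classes:

[[1, 14, 16], [2, 6, 8, 15], [3, 11, 12, 13, 17], [4, 7, 9, 10], [5]]


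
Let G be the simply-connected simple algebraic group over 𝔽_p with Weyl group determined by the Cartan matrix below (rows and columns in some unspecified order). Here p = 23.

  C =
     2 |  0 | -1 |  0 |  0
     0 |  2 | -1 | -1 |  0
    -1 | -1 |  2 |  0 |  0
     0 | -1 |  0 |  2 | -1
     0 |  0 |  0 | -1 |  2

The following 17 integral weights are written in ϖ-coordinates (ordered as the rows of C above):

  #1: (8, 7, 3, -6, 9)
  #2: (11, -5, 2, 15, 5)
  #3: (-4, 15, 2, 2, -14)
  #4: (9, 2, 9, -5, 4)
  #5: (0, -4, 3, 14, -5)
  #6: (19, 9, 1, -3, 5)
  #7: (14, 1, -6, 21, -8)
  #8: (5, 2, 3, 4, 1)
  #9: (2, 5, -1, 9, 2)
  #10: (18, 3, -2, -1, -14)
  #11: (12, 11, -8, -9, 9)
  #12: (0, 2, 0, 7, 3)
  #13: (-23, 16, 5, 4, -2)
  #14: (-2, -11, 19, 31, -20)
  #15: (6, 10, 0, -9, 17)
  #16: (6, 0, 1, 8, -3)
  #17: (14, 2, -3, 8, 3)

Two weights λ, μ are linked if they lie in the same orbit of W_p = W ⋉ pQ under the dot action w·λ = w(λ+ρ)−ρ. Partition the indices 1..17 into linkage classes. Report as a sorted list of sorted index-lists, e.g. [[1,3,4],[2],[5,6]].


Root system A_5: the 5×5 matrix C matches after relabeling.

Ā_23 reps of the 17 weights (A_5, coords as presented):

  λ_1+ρ ↦ (6, 3, 4, 5, 2) · λ_2+ρ ↦ (1, 3, 1, 8, 4) · λ_3+ρ ↦ (3, 6, 0, 10, 3) · λ_4+ρ ↦ (9, 1, 9, 3, 0) · λ_5+ρ ↦ (1, 3, 1, 8, 4) · λ_6+ρ ↦ (7, 1, 2, 7, 2) · λ_7+ρ ↦ (1, 3, 1, 8, 4) · λ_8+ρ ↦ (6, 3, 4, 5, 2) · λ_9+ρ ↦ (3, 6, 0, 10, 3) · λ_10+ρ ↦ (9, 1, 9, 3, 0) · λ_11+ρ ↦ (6, 3, 4, 5, 2) · λ_12+ρ ↦ (1, 3, 1, 8, 4) · λ_13+ρ ↦ (1, 1, 16, 0, 4) · λ_14+ρ ↦ (9, 1, 9, 3, 0) · λ_15+ρ ↦ (1, 3, 1, 8, 4) · λ_16+ρ ↦ (7, 1, 2, 7, 2) · λ_17+ρ ↦ (7, 1, 2, 7, 2)

Linkage partition of the 17 weights (6 classes, p=23):

[[1, 8, 11], [2, 5, 7, 12, 15], [3, 9], [4, 10, 14], [6, 16, 17], [13]]


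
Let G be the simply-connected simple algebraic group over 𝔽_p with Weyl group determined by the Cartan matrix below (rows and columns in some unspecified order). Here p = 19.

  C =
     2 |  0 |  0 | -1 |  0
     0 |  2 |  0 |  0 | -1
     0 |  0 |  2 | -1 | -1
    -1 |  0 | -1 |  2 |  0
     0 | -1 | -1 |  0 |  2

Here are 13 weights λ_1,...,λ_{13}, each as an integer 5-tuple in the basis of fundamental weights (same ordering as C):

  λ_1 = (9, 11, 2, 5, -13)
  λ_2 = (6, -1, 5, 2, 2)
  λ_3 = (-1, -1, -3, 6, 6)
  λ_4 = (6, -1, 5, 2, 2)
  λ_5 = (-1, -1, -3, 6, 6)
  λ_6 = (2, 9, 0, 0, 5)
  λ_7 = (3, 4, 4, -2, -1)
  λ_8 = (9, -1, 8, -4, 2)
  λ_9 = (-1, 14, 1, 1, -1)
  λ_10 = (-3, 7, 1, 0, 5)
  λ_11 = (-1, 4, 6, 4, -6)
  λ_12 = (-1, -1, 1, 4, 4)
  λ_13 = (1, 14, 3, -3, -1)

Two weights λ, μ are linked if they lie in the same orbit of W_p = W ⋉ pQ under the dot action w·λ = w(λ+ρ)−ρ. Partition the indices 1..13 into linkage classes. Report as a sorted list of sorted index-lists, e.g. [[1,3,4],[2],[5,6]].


Dynkin diagram of C (from the 8 off-diagonal −1 entries): A_5.

Each λ_j+ρ reduced to Ā_19; 5-tuples below use C's row order:

    [1] (7, 0, 6, 3, 3)
    [2] (7, 0, 6, 3, 3)
    [3] (0, 0, 2, 5, 5)
    [4] (7, 0, 6, 3, 3)
    [5] (0, 0, 2, 5, 5)
    [6] (1, 8, 1, 1, 6)
    [7] (3, 5, 4, 1, 0)
    [8] (7, 0, 6, 3, 3)
    [9] (0, 15, 2, 2, 0)
    [10] (1, 8, 1, 1, 6)
    [11] (0, 0, 2, 5, 5)
    [12] (0, 0, 2, 5, 5)
    [13] (0, 15, 2, 2, 0)

These 13 weights hit 5 W_19-dot-orbits; sizes (4, 4, 2, 1, 2):

[[1, 2, 4, 8], [3, 5, 11, 12], [6, 10], [7], [9, 13]]


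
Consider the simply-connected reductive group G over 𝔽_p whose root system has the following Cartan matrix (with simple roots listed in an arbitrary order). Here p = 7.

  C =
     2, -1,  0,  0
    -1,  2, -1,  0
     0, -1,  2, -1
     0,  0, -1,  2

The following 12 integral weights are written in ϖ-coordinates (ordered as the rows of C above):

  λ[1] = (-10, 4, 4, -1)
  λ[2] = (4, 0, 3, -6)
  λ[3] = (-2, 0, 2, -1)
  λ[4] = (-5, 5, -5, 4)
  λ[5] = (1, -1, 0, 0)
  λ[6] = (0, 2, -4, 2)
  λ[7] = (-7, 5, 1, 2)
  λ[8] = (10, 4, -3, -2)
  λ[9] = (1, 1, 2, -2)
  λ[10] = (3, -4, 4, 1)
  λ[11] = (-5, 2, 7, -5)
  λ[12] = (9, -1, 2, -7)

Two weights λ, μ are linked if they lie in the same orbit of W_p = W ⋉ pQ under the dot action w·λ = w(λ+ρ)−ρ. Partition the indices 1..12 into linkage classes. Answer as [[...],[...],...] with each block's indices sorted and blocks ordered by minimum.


C ↔ A_4 under row/col permutation; |W(A_4)| = 120.

Ā_7 reps of the 12 weights (A_4, coords as presented):

    1: (2, 2, 2, 1)
    2: (2, 0, 1, 1)
    3: (1, 0, 3, 0)
    4: (2, 2, 2, 1)
    5: (2, 0, 1, 1)
    6: (1, 0, 3, 0)
    7: (2, 0, 1, 1)
    8: (2, 2, 2, 1)
    9: (2, 2, 2, 1)
    10: (0, 3, 2, 1)
    11: (1, 0, 3, 0)
    12: (1, 0, 3, 0)

Partition of {1..12} into 4 W_7-dot-orbits:

[[1, 4, 8, 9], [2, 5, 7], [3, 6, 11, 12], [10]]


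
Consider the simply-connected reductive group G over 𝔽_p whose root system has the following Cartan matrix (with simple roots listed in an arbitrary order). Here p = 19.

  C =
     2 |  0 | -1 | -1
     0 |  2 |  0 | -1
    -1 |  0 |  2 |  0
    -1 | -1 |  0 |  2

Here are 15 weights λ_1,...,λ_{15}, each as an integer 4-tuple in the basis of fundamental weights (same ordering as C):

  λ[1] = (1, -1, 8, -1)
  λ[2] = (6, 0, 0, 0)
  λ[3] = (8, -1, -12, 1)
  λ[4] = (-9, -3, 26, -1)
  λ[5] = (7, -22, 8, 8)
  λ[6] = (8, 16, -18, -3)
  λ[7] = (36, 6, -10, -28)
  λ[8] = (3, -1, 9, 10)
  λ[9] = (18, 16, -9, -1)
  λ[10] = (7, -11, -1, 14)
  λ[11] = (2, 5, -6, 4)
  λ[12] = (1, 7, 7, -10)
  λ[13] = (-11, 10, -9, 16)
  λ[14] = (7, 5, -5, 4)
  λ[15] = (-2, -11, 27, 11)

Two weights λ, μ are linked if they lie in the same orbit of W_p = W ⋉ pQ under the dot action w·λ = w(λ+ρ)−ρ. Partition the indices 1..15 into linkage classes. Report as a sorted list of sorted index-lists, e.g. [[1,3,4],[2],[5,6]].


Cartan matrix: type A_4 (|W|=120); un-permuting the 4 rows.

Each λ_j+ρ reduced to Ā_19; 4-tuples below use C's row order:

  λ_1+ρ ↦ (2, 0, 9, 0) · λ_2+ρ ↦ (7, 1, 1, 1) · λ_3+ρ ↦ (2, 0, 9, 0) · λ_4+ρ ↦ (2, 0, 9, 0) · λ_5+ρ ↦ (2, 2, 2, 8) · λ_6+ρ ↦ (2, 2, 2, 8) · λ_7+ρ ↦ (7, 1, 1, 1) · λ_8+ρ ↦ (4, 6, 4, 5) · λ_9+ρ ↦ (2, 0, 9, 0) · λ_10+ρ ↦ (4, 6, 4, 5) · λ_11+ρ ↦ (2, 6, 3, 3) · λ_12+ρ ↦ (7, 1, 1, 1) · λ_13+ρ ↦ (7, 1, 1, 1) · λ_14+ρ ↦ (4, 6, 4, 5) · λ_15+ρ ↦ (7, 1, 1, 1)

Linkage partition of the 15 weights (5 classes, p=19):

[[1, 3, 4, 9], [2, 7, 12, 13, 15], [5, 6], [8, 10, 14], [11]]


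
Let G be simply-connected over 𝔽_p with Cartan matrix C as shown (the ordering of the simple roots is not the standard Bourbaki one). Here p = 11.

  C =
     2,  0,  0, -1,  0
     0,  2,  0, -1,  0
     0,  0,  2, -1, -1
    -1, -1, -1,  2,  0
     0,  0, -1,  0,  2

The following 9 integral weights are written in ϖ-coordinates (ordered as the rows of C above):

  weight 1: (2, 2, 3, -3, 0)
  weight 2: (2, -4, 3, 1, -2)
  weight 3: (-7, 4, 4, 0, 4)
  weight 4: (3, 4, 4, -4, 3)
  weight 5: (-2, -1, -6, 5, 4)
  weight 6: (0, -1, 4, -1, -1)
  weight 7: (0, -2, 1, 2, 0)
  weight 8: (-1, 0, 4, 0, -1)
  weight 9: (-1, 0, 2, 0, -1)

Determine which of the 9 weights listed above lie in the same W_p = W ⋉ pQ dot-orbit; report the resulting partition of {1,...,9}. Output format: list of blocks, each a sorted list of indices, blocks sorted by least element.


Type D_5, rank 5, |W|=1920; reorder rows/cols to standard.

Folding the 9 weights λ_j+ρ into Ā_11 (reps in the given 5-coord order):

  [1] (1, 1, 2, 2, 1)
  [2] (2, 2, 2, 1, 1)
  [3] (1, 0, 5, 0, 0)
  [4] (0, 1, 3, 1, 0)
  [5] (1, 0, 5, 0, 0)
  [6] (1, 0, 5, 0, 0)
  [7] (1, 1, 2, 2, 1)
  [8] (0, 1, 3, 1, 0)
  [9] (0, 1, 3, 1, 0)

4 distinct reps among the 9 weights ⇒ 4 W_11-linkage classes:

[[1, 7], [2], [3, 5, 6], [4, 8, 9]]


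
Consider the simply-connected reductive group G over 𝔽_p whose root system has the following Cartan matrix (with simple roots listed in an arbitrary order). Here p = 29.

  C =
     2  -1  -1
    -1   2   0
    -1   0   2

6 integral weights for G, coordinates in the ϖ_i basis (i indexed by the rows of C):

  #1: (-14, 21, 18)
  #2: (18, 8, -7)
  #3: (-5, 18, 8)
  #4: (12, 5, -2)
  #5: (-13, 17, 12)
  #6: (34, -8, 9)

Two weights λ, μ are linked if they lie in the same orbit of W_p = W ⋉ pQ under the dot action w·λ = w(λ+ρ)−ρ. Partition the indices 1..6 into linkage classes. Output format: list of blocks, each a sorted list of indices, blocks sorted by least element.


C ↔ A_3 under row/col permutation; |W(A_3)| = 24.

W_29-reps of the 6 weights in Ā_29 (same 3-coord order as C):

  λ_1 → (13, 9, 6) · λ_2 → (13, 9, 6) · λ_3 → (4, 15, 5) · λ_4 → (12, 6, 1) · λ_5 → (12, 6, 1) · λ_6 → (13, 9, 6)

These 6 weights hit 3 W_29-dot-orbits; sizes (3, 1, 2):

[[1, 2, 6], [3], [4, 5]]


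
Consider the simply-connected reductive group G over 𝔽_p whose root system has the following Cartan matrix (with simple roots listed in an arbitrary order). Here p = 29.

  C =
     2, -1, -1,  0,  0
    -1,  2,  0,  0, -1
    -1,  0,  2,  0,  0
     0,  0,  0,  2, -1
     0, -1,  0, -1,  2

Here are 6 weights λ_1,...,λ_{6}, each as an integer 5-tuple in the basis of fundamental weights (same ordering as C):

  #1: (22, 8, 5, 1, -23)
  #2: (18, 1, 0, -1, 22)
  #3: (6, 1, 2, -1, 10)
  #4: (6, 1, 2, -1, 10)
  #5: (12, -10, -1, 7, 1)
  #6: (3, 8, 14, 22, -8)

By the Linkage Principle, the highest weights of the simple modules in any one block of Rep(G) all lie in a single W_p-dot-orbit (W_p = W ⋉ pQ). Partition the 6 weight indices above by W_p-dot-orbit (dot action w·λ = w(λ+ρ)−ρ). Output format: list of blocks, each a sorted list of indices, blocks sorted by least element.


Cartan matrix: type A_5 (|W|=720); un-permuting the 5 rows.

Ā_29 reps of the 6 weights (A_5, coords as presented):

    λ_1+ρ ↦ (7, 2, 3, 0, 11)
    λ_2+ρ ↦ (4, 2, 0, 1, 7)
    λ_3+ρ ↦ (7, 2, 3, 0, 11)
    λ_4+ρ ↦ (7, 2, 3, 0, 11)
    λ_5+ρ ↦ (4, 2, 0, 1, 7)
    λ_6+ρ ↦ (4, 2, 0, 1, 7)

2 distinct reps among the 6 weights ⇒ 2 W_29-linkage classes:

[[1, 3, 4], [2, 5, 6]]


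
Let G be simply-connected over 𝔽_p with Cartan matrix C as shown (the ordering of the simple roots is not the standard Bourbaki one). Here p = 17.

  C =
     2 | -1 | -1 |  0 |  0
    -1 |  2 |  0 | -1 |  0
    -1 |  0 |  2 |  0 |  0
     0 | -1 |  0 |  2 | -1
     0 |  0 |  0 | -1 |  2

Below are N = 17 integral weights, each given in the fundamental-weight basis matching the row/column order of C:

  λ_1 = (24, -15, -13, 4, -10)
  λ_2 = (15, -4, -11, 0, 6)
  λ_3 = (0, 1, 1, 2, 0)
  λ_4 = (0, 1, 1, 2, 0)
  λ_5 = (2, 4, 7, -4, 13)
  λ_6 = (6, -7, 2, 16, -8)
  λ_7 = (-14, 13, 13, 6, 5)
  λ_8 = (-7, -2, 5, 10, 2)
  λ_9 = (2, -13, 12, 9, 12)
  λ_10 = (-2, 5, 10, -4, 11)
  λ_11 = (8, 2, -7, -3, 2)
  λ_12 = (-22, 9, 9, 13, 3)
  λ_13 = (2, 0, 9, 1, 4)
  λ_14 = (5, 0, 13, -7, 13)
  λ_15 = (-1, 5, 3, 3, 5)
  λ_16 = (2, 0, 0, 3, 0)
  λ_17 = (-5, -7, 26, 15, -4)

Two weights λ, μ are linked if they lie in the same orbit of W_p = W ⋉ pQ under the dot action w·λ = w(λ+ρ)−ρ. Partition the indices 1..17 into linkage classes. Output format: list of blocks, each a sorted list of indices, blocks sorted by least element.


Type A_5, rank 5, |W|=720; reorder rows/cols to standard.

λ_j+ρ reflected into Ā_17 (⟨·,θ^∨⟩≤17); 5-tuples as given:

    λ_1+ρ ↦ (3, 1, 1, 4, 1)
    λ_2+ρ ↦ (3, 1, 6, 2, 1)
    λ_3+ρ ↦ (1, 2, 2, 3, 1)
    λ_4+ρ ↦ (1, 2, 2, 3, 1)
    λ_5+ρ ↦ (1, 2, 2, 3, 1)
    λ_6+ρ ↦ (0, 6, 1, 4, 3)
    λ_7+ρ ↦ (3, 1, 6, 2, 1)
    λ_8+ρ ↦ (0, 6, 1, 4, 3)
    λ_9+ρ ↦ (3, 1, 6, 2, 1)
    λ_10+ρ ↦ (1, 2, 2, 3, 1)
    λ_11+ρ ↦ (3, 1, 6, 2, 1)
    λ_12+ρ ↦ (0, 6, 1, 4, 3)
    λ_13+ρ ↦ (3, 1, 6, 2, 1)
    λ_14+ρ ↦ (1, 2, 2, 3, 1)
    λ_15+ρ ↦ (0, 6, 1, 4, 3)
    λ_16+ρ ↦ (3, 1, 1, 4, 1)
    λ_17+ρ ↦ (0, 6, 1, 4, 3)

The 17 indices split into 4 linkage classes (same alcove rep ⇔ same W_17-dot-orbit):

[[1, 16], [2, 7, 9, 11, 13], [3, 4, 5, 10, 14], [6, 8, 12, 15, 17]]


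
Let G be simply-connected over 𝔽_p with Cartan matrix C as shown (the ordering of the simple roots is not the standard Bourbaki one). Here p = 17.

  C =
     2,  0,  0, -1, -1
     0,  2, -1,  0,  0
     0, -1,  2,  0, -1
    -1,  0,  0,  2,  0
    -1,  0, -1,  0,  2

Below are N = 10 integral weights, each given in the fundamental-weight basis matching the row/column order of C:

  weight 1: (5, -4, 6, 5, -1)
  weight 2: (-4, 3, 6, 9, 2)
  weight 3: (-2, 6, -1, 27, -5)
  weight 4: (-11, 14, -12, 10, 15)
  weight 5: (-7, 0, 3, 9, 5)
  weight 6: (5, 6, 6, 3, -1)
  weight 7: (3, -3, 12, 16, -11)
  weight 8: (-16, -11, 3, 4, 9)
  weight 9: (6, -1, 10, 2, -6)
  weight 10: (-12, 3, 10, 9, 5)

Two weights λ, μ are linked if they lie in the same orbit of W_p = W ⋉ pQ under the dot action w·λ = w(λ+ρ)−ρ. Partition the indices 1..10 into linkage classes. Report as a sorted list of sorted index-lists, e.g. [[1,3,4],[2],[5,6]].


C ↔ A_5 under row/col permutation; |W(A_5)| = 720.

Ā_17 reps of the 10 weights (A_5, coords as presented):

  1: (6, 1, 4, 4, 0) · 2: (3, 0, 7, 3, 0) · 3: (6, 1, 4, 4, 0) · 4: (2, 0, 6, 3, 5) · 5: (6, 1, 4, 4, 0) · 6: (3, 0, 7, 3, 0) · 7: (6, 1, 4, 4, 0) · 8: (6, 1, 4, 4, 0) · 9: (2, 0, 6, 3, 5) · 10: (2, 0, 6, 3, 5)

These 10 weights hit 3 W_17-dot-orbits; sizes (5, 2, 3):

[[1, 3, 5, 7, 8], [2, 6], [4, 9, 10]]


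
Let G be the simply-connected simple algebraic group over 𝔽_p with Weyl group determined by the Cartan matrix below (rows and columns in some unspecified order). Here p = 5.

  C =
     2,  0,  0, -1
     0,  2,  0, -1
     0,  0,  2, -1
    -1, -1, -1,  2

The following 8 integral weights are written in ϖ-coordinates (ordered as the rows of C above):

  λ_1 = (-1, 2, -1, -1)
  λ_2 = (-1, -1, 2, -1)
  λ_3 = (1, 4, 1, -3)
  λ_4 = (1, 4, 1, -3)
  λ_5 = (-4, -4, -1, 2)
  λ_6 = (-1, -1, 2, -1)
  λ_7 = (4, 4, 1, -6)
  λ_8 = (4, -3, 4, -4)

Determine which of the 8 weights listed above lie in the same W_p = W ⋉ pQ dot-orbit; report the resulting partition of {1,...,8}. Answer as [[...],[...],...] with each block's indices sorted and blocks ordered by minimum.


Type D_4, rank 4, |W|=192; reorder rows/cols to standard.

Each λ_j+ρ reduced to Ā_5; 4-tuples below use C's row order:

  λ_1+ρ ↦ (0, 3, 0, 0)
  λ_2+ρ ↦ (0, 0, 3, 0)
  λ_3+ρ ↦ (0, 3, 0, 0)
  λ_4+ρ ↦ (0, 3, 0, 0)
  λ_5+ρ ↦ (0, 0, 3, 0)
  λ_6+ρ ↦ (0, 0, 3, 0)
  λ_7+ρ ↦ (0, 0, 3, 0)
  λ_8+ρ ↦ (0, 3, 0, 0)

Partition of {1..8} into 2 W_5-dot-orbits:

[[1, 3, 4, 8], [2, 5, 6, 7]]


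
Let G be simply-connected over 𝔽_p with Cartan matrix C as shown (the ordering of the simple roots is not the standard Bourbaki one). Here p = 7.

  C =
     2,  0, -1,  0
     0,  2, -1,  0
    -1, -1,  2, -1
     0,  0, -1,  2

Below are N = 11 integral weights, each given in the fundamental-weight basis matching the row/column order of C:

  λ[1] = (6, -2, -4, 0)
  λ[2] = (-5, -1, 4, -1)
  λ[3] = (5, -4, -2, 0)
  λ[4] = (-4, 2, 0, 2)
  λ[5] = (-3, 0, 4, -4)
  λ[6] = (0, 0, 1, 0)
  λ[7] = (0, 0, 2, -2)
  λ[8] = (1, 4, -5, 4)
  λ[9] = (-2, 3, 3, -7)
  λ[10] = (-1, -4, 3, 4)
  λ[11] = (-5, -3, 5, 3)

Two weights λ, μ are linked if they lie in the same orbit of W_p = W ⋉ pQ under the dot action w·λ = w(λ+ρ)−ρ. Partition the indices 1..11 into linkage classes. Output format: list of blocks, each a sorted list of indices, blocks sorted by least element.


D_4 Cartan matrix, 4 simple roots permuted; ρ=(1,1,1,1).

λ_j+ρ reflected into Ā_7 (⟨·,θ^∨⟩≤7); 4-tuples as given:

    λ_1 → (1, 1, 2, 1)
    λ_2 → (4, 0, 1, 0)
    λ_3 → (2, 1, 0, 3)
    λ_4 → (1, 1, 2, 1)
    λ_5 → (2, 1, 0, 3)
    λ_6 → (1, 1, 2, 1)
    λ_7 → (1, 1, 2, 1)
    λ_8 → (2, 1, 1, 1)
    λ_9 → (2, 1, 0, 3)
    λ_10 → (2, 1, 0, 3)
    λ_11 → (1, 1, 2, 1)

4 distinct reps among the 11 weights ⇒ 4 W_7-linkage classes:

[[1, 4, 6, 7, 11], [2], [3, 5, 9, 10], [8]]


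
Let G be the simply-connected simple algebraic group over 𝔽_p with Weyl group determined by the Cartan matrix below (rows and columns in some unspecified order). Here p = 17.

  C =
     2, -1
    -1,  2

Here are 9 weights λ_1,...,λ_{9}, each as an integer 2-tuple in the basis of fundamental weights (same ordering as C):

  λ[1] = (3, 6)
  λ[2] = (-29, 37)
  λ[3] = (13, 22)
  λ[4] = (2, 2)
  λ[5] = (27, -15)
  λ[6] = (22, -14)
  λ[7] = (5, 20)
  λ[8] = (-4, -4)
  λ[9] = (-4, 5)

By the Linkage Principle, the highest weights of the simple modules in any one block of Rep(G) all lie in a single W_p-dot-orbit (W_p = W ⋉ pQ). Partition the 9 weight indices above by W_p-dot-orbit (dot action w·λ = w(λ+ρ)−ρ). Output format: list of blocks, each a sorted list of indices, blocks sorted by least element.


C ↔ A_2 under row/col permutation; |W(A_2)| = 6.

Ā_17 reps of the 9 weights (A_2, coords as presented):

  λ_1+ρ ↦ (4, 7);  λ_2+ρ ↦ (4, 7);  λ_3+ρ ↦ (3, 3);  λ_4+ρ ↦ (3, 3);  λ_5+ρ ↦ (3, 3);  λ_6+ρ ↦ (4, 7);  λ_7+ρ ↦ (4, 7);  λ_8+ρ ↦ (3, 3);  λ_9+ρ ↦ (3, 3)

2 distinct reps among the 9 weights ⇒ 2 W_17-linkage classes:

[[1, 2, 6, 7], [3, 4, 5, 8, 9]]


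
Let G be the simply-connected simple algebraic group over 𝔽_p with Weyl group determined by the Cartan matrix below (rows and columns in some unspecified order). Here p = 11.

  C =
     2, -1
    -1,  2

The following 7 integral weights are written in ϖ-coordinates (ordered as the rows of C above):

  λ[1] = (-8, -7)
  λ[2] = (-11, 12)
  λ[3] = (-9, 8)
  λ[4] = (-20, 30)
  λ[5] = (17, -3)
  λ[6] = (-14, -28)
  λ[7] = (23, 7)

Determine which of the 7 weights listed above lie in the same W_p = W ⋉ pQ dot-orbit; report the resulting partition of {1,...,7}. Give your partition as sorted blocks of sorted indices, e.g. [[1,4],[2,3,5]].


A_2 Cartan matrix, 2 simple roots permuted; ρ=(1,1).

W_11-reps of the 7 weights in Ā_11 (same 2-coord order as C):

    [1] (4, 5)
    [2] (8, 1)
    [3] (8, 1)
    [4] (8, 1)
    [5] (4, 5)
    [6] (4, 5)
    [7] (8, 1)

Grouping the 7 weights by Ā_11-representative: 2 linkage classes.

[[1, 5, 6], [2, 3, 4, 7]]


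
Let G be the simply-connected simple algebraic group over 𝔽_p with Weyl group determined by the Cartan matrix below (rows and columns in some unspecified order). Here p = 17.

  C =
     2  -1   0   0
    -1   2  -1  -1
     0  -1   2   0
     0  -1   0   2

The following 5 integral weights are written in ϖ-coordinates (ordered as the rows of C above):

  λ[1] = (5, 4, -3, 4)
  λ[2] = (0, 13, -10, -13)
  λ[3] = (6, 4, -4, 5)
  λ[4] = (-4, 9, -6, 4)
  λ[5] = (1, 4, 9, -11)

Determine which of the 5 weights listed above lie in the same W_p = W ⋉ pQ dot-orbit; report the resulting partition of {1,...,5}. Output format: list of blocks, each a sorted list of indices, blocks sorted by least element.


Cartan matrix: type D_4 (|W|=192); un-permuting the 4 rows.

Ā_17 reps of the 5 weights (D_4, coords as presented):

  1: (6, 1, 2, 5) · 2: (6, 1, 2, 5) · 3: (6, 1, 2, 5) · 4: (3, 2, 5, 5) · 5: (3, 2, 5, 5)

The 5 indices split into 2 linkage classes (same alcove rep ⇔ same W_17-dot-orbit):

[[1, 2, 3], [4, 5]]


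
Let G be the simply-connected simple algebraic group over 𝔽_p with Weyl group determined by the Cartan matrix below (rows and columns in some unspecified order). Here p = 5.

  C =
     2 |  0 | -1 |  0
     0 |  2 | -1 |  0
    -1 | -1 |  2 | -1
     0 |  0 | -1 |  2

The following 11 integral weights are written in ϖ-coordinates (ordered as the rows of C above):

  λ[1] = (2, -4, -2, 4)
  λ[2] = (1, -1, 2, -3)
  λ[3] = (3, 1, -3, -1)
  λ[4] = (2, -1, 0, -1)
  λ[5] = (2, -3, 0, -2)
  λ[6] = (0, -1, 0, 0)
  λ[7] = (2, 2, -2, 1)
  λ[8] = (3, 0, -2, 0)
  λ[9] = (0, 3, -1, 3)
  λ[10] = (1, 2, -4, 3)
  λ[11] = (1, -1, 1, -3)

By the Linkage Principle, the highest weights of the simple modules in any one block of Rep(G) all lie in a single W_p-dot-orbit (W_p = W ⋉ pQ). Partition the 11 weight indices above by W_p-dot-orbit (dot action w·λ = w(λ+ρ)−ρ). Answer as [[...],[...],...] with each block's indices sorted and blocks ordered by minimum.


C ↔ D_4 under row/col permutation; |W(D_4)| = 192.

Ā_5 reps of the 11 weights (D_4, coords as presented):

  [1] (1, 1, 0, 1);  [2] (2, 0, 0, 2);  [3] (2, 0, 0, 2);  [4] (3, 0, 1, 0);  [5] (1, 0, 1, 1);  [6] (1, 0, 1, 1);  [7] (1, 1, 1, 0);  [8] (3, 0, 1, 0);  [9] (3, 0, 1, 0);  [10] (1, 0, 1, 1);  [11] (2, 0, 0, 2)

The 11 indices split into 5 linkage classes (same alcove rep ⇔ same W_5-dot-orbit):

[[1], [2, 3, 11], [4, 8, 9], [5, 6, 10], [7]]


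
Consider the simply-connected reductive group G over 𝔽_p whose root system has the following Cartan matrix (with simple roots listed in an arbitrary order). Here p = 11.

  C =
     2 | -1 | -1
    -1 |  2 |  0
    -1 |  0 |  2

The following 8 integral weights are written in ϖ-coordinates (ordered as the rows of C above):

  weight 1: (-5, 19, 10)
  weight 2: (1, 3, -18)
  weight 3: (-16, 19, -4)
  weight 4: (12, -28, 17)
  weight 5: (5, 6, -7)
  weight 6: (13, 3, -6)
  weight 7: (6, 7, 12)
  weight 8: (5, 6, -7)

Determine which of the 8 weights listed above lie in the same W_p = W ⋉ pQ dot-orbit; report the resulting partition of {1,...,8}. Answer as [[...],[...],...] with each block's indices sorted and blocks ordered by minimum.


C ↔ A_3 under row/col permutation; |W(A_3)| = 24.

λ_j+ρ reflected into Ā_11 (⟨·,θ^∨⟩≤11); 3-tuples as given:

  1: (0, 5, 4);  2: (0, 5, 4);  3: (4, 3, 2);  4: (4, 3, 2);  5: (0, 5, 4);  6: (4, 3, 2);  7: (4, 3, 2);  8: (0, 5, 4)

The 8 indices split into 2 linkage classes (same alcove rep ⇔ same W_11-dot-orbit):

[[1, 2, 5, 8], [3, 4, 6, 7]]


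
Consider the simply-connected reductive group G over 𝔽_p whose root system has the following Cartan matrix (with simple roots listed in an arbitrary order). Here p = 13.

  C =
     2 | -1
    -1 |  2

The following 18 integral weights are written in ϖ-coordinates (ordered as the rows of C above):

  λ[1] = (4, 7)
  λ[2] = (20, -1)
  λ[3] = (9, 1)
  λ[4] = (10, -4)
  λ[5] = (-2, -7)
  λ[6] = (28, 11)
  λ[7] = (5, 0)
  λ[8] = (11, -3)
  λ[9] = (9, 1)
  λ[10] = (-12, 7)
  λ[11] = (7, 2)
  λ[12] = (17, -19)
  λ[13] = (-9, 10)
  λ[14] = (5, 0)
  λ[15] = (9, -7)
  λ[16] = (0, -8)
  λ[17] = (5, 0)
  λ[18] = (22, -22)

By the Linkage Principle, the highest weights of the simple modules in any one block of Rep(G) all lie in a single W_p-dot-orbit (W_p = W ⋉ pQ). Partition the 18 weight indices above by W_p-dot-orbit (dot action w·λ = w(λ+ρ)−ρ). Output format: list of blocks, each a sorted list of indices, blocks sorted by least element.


Root system A_2: the 2×2 matrix C matches after relabeling.

Folding the 18 weights λ_j+ρ into Ā_13 (reps in the given 2-coord order):

  [1] (5, 8);  [2] (5, 8);  [3] (10, 2);  [4] (8, 3);  [5] (6, 1);  [6] (10, 2);  [7] (6, 1);  [8] (10, 2);  [9] (10, 2);  [10] (8, 3);  [11] (8, 3);  [12] (5, 8);  [13] (8, 3);  [14] (6, 1);  [15] (4, 6);  [16] (6, 1);  [17] (6, 1);  [18] (8, 3)

Linkage partition of the 18 weights (5 classes, p=13):

[[1, 2, 12], [3, 6, 8, 9], [4, 10, 11, 13, 18], [5, 7, 14, 16, 17], [15]]


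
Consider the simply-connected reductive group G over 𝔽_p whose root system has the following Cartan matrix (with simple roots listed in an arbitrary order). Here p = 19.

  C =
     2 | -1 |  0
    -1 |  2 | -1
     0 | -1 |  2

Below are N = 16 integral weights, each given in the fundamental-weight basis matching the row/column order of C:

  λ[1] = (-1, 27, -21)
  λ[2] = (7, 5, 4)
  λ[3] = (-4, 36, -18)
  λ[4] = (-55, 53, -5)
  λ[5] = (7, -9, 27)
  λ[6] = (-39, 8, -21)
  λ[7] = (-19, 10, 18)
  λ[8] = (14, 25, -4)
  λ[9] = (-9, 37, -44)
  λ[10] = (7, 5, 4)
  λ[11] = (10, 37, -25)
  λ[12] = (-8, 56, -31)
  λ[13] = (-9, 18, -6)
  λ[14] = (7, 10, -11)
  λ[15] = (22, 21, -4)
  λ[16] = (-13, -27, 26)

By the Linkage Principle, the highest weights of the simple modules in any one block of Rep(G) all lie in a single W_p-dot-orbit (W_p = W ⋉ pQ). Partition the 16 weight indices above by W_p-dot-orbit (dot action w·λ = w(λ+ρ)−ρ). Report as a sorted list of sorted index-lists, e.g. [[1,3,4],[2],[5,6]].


Cartan matrix: type A_3 (|W|=24); un-permuting the 3 rows.

Alcove-folded reps (p=19, 16 weights, presented ϖ-order):

  λ_1 → (8, 1, 10)
  λ_2 → (8, 6, 5)
  λ_3 → (15, 1, 1)
  λ_4 → (0, 3, 12)
  λ_5 → (8, 1, 10)
  λ_6 → (8, 1, 10)
  λ_7 → (0, 7, 1)
  λ_8 → (0, 3, 12)
  λ_9 → (8, 6, 5)
  λ_10 → (8, 6, 5)
  λ_11 → (8, 6, 5)
  λ_12 → (0, 7, 1)
  λ_13 → (8, 6, 5)
  λ_14 → (8, 1, 10)
  λ_15 → (0, 3, 12)
  λ_16 → (0, 7, 1)

Partition of {1..16} into 5 W_19-dot-orbits:

[[1, 5, 6, 14], [2, 9, 10, 11, 13], [3], [4, 8, 15], [7, 12, 16]]


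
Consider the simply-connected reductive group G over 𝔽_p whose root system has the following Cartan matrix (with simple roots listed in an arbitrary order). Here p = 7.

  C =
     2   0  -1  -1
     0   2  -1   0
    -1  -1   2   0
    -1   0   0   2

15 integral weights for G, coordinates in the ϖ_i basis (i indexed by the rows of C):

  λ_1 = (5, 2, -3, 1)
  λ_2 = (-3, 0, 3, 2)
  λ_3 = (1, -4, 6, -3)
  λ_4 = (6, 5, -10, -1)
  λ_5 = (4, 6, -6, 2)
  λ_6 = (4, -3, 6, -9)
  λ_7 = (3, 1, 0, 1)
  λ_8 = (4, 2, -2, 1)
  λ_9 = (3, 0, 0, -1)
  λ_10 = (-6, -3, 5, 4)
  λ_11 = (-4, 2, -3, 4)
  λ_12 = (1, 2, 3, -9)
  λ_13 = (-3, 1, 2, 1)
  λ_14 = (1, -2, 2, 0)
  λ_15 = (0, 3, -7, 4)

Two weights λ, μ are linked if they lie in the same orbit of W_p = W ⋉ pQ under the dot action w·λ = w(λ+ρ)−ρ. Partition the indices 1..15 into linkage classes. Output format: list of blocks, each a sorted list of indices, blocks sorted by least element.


Type A_4, rank 4, |W|=120; reorder rows/cols to standard.

W_7-reps of the 15 weights in Ā_7 (same 4-coord order as C):

  λ_1+ρ ↦ (4, 1, 1, 0) · λ_2+ρ ↦ (2, 1, 2, 1) · λ_3+ρ ↦ (0, 1, 4, 0) · λ_4+ρ ↦ (0, 1, 4, 0) · λ_5+ρ ↦ (0, 1, 4, 0) · λ_6+ρ ↦ (2, 2, 1, 0) · λ_7+ρ ↦ (4, 0, 1, 0) · λ_8+ρ ↦ (4, 0, 1, 0) · λ_9+ρ ↦ (4, 1, 1, 0) · λ_10+ρ ↦ (4, 1, 1, 0) · λ_11+ρ ↦ (2, 2, 1, 0) · λ_12+ρ ↦ (4, 1, 1, 0) · λ_13+ρ ↦ (2, 2, 1, 0) · λ_14+ρ ↦ (2, 1, 2, 1) · λ_15+ρ ↦ (4, 1, 1, 0)

Partition of {1..15} into 5 W_7-dot-orbits:

[[1, 9, 10, 12, 15], [2, 14], [3, 4, 5], [6, 11, 13], [7, 8]]


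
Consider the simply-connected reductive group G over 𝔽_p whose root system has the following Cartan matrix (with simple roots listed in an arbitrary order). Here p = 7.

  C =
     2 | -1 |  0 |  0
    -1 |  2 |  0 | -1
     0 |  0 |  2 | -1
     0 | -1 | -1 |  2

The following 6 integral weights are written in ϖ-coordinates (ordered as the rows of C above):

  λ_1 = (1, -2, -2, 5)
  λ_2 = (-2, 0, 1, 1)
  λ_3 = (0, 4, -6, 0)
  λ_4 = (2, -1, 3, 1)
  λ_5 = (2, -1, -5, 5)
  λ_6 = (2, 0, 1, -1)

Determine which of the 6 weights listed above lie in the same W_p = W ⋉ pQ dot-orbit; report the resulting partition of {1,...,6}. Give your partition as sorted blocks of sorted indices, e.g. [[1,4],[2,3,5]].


C ↔ A_4 under row/col permutation; |W(A_4)| = 120.

Each λ_j+ρ reduced to Ā_7; 4-tuples below use C's row order:

    λ_1 → (1, 1, 1, 4)
    λ_2 → (1, 0, 2, 2)
    λ_3 → (1, 1, 1, 4)
    λ_4 → (1, 0, 2, 2)
    λ_5 → (1, 0, 2, 2)
    λ_6 → (3, 1, 2, 0)

These 6 weights hit 3 W_7-dot-orbits; sizes (2, 3, 1):

[[1, 3], [2, 4, 5], [6]]


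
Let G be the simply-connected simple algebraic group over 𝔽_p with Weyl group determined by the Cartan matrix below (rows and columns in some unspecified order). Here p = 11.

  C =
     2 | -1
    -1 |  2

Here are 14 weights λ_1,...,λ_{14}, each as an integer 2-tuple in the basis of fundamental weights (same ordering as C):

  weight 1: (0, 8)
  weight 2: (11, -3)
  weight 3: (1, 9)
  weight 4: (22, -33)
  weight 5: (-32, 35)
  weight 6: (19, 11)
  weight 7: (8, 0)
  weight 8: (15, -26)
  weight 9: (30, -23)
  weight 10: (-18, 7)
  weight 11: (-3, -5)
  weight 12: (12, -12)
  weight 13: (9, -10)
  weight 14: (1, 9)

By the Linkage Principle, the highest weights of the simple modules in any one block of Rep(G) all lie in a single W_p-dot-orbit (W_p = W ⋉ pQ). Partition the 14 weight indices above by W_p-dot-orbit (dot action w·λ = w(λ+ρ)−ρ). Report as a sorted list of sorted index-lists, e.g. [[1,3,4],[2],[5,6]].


C ↔ A_2 under row/col permutation; |W(A_2)| = 6.

Alcove-folded reps (p=11, 14 weights, presented ϖ-order):

  λ_1+ρ ↦ (1, 9);  λ_2+ρ ↦ (9, 1);  λ_3+ρ ↦ (1, 9);  λ_4+ρ ↦ (1, 9);  λ_5+ρ ↦ (2, 3);  λ_6+ρ ↦ (9, 1);  λ_7+ρ ↦ (9, 1);  λ_8+ρ ↦ (2, 3);  λ_9+ρ ↦ (2, 9);  λ_10+ρ ↦ (2, 3);  λ_11+ρ ↦ (4, 2);  λ_12+ρ ↦ (0, 9);  λ_13+ρ ↦ (1, 9);  λ_14+ρ ↦ (1, 9)

These 14 weights hit 6 W_11-dot-orbits; sizes (5, 3, 3, 1, 1, 1):

[[1, 3, 4, 13, 14], [2, 6, 7], [5, 8, 10], [9], [11], [12]]


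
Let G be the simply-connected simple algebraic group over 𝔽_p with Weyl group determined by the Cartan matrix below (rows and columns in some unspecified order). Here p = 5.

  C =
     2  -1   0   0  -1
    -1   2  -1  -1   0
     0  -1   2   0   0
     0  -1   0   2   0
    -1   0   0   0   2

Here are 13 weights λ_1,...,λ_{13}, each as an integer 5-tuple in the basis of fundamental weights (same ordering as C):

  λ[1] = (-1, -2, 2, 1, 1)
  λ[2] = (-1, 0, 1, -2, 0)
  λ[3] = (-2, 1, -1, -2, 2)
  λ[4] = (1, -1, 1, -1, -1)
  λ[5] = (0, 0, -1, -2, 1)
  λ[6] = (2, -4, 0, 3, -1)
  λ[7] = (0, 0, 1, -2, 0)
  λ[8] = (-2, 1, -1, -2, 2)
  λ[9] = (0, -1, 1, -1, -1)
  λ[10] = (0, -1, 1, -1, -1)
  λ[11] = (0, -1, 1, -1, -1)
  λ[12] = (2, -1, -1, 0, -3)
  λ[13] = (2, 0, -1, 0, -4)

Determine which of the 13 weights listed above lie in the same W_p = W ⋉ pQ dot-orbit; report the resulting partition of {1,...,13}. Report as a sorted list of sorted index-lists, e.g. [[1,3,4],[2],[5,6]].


Root system D_5: the 5×5 matrix C matches after relabeling.

W_5-reps of the 13 weights in Ā_5 (same 5-coord order as C):

  λ_1+ρ ↦ (0, 0, 2, 1, 1)
  λ_2+ρ ↦ (0, 0, 2, 1, 1)
  λ_3+ρ ↦ (1, 0, 0, 1, 2)
  λ_4+ρ ↦ (1, 0, 2, 0, 0)
  λ_5+ρ ↦ (1, 0, 0, 1, 2)
  λ_6+ρ ↦ (0, 1, 2, 1, 0)
  λ_7+ρ ↦ (0, 0, 2, 1, 1)
  λ_8+ρ ↦ (1, 0, 0, 1, 2)
  λ_9+ρ ↦ (1, 0, 2, 0, 0)
  λ_10+ρ ↦ (1, 0, 2, 0, 0)
  λ_11+ρ ↦ (1, 0, 2, 0, 0)
  λ_12+ρ ↦ (1, 0, 0, 1, 2)
  λ_13+ρ ↦ (1, 0, 0, 1, 2)

Linkage partition of the 13 weights (4 classes, p=5):

[[1, 2, 7], [3, 5, 8, 12, 13], [4, 9, 10, 11], [6]]


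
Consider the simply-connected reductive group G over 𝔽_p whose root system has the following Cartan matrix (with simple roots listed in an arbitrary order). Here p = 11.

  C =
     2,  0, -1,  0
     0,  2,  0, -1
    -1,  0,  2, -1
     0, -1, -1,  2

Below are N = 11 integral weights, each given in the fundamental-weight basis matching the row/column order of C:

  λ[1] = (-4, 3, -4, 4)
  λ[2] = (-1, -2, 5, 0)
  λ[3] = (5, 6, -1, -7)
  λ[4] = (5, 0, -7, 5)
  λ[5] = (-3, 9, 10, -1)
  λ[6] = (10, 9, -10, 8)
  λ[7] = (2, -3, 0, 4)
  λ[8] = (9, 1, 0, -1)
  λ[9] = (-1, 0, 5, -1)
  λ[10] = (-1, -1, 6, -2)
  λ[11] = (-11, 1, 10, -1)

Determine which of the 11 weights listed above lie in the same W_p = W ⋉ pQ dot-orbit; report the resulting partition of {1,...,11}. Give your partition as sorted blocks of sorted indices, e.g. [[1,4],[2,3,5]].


Cartan matrix: type A_4 (|W|=120); un-permuting the 4 rows.

Each λ_j+ρ reduced to Ā_11; 4-tuples below use C's row order:

    λ_1+ρ ↦ (3, 3, 2, 1)
    λ_2+ρ ↦ (0, 1, 6, 0)
    λ_3+ρ ↦ (0, 1, 6, 0)
    λ_4+ρ ↦ (0, 1, 6, 0)
    λ_5+ρ ↦ (8, 0, 1, 0)
    λ_6+ρ ↦ (8, 0, 1, 0)
    λ_7+ρ ↦ (3, 2, 1, 3)
    λ_8+ρ ↦ (8, 0, 1, 0)
    λ_9+ρ ↦ (0, 1, 6, 0)
    λ_10+ρ ↦ (0, 1, 6, 0)
    λ_11+ρ ↦ (8, 0, 1, 0)

The 11 indices split into 4 linkage classes (same alcove rep ⇔ same W_11-dot-orbit):

[[1], [2, 3, 4, 9, 10], [5, 6, 8, 11], [7]]
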